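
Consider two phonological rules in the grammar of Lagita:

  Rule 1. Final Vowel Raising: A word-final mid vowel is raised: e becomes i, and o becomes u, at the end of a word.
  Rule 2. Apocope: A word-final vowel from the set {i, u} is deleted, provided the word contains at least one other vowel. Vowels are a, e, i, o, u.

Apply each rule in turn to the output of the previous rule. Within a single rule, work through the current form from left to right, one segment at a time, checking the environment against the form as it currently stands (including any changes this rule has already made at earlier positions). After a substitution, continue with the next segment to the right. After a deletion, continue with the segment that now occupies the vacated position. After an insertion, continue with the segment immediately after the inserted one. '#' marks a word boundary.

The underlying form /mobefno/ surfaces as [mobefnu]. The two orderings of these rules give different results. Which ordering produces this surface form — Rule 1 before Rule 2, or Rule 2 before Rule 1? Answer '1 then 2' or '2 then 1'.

Order 1 then 2:
  1 Final Vowel Raising: [mobefno] → [mobefnu]
  2 Apocope: [mobefnu] → [mobefn]
  result: [mobefn]
Order 2 then 1:
  2 Apocope: no change — [mobefno]
  1 Final Vowel Raising: [mobefno] → [mobefnu]
  result: [mobefnu]

2 then 1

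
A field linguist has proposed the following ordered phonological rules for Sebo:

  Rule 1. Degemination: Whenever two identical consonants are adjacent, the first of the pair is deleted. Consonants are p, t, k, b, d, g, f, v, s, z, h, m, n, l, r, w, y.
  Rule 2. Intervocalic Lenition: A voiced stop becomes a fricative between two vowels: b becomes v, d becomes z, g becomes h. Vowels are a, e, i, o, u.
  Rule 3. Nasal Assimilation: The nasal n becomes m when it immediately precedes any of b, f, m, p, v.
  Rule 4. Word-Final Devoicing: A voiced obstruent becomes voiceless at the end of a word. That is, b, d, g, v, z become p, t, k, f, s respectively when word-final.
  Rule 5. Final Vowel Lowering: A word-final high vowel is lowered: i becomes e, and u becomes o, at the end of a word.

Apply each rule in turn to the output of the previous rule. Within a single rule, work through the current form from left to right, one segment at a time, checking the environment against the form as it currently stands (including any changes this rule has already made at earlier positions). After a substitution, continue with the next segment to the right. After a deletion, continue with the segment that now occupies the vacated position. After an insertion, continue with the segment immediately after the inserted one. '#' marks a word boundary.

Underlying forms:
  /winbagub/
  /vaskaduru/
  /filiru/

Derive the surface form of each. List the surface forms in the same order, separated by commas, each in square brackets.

/winbagub/:
  Rule 1 Degemination: no change — [winbagub]
  Rule 2 Intervocalic Lenition: [winbagub] → [winbahub]
  Rule 3 Nasal Assimilation: [winbahub] → [wimbahub]
  Rule 4 Word-Final Devoicing: [wimbahub] → [wimbahup]
  Rule 5 Final Vowel Lowering: no change — [wimbahup]
/vaskaduru/:
  Rule 1 Degemination: no change — [vaskaduru]
  Rule 2 Intervocalic Lenition: [vaskaduru] → [vaskazuru]
  Rule 3 Nasal Assimilation: no change — [vaskazuru]
  Rule 4 Word-Final Devoicing: no change — [vaskazuru]
  Rule 5 Final Vowel Lowering: [vaskazuru] → [vaskazuro]
/filiru/:
  Rule 1 Degemination: no change — [filiru]
  Rule 2 Intervocalic Lenition: no change — [filiru]
  Rule 3 Nasal Assimilation: no change — [filiru]
  Rule 4 Word-Final Devoicing: no change — [filiru]
  Rule 5 Final Vowel Lowering: [filiru] → [filiro]

[wimbahup], [vaskazuro], [filiro]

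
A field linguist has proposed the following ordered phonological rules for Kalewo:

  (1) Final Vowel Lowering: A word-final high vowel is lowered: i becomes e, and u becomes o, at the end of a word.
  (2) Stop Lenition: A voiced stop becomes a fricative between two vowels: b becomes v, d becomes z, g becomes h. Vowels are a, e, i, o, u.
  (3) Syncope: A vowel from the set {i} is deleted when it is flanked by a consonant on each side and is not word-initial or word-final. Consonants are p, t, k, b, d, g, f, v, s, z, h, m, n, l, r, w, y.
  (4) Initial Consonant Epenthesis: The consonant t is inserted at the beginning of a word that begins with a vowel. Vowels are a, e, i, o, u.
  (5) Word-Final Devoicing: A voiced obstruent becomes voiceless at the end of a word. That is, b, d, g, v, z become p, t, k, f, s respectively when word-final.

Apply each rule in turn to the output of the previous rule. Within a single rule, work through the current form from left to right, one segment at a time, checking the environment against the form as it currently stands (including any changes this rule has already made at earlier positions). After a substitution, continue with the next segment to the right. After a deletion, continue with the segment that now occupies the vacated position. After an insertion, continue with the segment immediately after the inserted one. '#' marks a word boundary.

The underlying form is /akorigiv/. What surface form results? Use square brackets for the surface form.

(1) Final Vowel Lowering: no change — [akorigiv]
(2) Stop Lenition: [akorigiv] → [akorihiv]
(3) Syncope: [akorihiv] → [akorhv]
(4) Initial Consonant Epenthesis: [akorhv] → [takorhv]
(5) Word-Final Devoicing: [takorhv] → [takorhf]

[takorhf]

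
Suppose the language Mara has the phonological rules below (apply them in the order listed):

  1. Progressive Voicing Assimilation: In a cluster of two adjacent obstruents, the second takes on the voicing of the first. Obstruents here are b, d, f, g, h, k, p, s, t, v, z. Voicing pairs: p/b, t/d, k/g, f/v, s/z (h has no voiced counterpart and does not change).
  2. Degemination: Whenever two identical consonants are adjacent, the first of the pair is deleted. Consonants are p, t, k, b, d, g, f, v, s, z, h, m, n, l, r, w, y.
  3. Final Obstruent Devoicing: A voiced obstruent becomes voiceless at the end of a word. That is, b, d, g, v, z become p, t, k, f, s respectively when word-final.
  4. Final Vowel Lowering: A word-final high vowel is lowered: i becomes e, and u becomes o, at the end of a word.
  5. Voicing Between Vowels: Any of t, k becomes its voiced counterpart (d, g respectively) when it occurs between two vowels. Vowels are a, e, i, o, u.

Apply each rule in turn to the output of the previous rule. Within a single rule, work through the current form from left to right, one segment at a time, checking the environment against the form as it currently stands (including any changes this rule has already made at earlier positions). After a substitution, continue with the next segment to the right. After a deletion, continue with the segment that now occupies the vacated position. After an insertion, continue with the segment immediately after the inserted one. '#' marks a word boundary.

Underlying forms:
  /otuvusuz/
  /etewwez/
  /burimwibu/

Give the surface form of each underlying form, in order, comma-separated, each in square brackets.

[oduvusus], [edewes], [burimwibo]

/otuvusuz/:
  1 Progressive Voicing Assimilation: no change — [otuvusuz]
  2 Degemination: no change — [otuvusuz]
  3 Final Obstruent Devoicing: [otuvusuz] → [otuvusus]
  4 Final Vowel Lowering: no change — [otuvusus]
  5 Voicing Between Vowels: [otuvusus] → [oduvusus]
/etewwez/:
  1 Progressive Voicing Assimilation: no change — [etewwez]
  2 Degemination: [etewwez] → [etewez]
  3 Final Obstruent Devoicing: [etewez] → [etewes]
  4 Final Vowel Lowering: no change — [etewes]
  5 Voicing Between Vowels: [etewes] → [edewes]
/burimwibu/:
  1 Progressive Voicing Assimilation: no change — [burimwibu]
  2 Degemination: no change — [burimwibu]
  3 Final Obstruent Devoicing: no change — [burimwibu]
  4 Final Vowel Lowering: [burimwibu] → [burimwibo]
  5 Voicing Between Vowels: no change — [burimwibo]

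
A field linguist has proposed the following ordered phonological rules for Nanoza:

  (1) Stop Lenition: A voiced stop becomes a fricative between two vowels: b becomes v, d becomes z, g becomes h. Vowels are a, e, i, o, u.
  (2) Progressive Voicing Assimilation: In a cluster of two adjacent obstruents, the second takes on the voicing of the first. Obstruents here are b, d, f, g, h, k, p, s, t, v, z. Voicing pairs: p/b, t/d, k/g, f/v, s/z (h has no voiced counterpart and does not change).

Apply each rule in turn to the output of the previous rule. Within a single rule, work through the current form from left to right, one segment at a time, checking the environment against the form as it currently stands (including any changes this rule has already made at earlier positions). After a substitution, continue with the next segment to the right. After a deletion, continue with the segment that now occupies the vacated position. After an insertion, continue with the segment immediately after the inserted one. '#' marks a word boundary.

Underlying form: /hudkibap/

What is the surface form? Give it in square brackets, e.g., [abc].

[hudgivap]

(1) Stop Lenition: [hudkibap] → [hudkivap]
(2) Progressive Voicing Assimilation: [hudkivap] → [hudgivap]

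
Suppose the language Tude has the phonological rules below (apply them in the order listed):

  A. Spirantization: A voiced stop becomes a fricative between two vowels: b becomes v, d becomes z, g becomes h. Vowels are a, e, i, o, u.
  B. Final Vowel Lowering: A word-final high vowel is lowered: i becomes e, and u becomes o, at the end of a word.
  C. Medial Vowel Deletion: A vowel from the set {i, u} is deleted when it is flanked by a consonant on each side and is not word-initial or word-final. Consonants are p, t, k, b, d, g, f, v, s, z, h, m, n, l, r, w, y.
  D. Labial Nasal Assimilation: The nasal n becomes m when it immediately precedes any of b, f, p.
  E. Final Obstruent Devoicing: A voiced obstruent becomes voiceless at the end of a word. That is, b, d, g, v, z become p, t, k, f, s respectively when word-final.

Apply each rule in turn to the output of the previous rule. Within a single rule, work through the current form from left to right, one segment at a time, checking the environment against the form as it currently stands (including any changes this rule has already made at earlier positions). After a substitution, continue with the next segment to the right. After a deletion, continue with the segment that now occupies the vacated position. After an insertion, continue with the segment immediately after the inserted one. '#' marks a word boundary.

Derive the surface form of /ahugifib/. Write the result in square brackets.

[ahhfp]

A Spirantization: [ahugifib] → [ahuhifib]
B Final Vowel Lowering: no change — [ahuhifib]
C Medial Vowel Deletion: [ahuhifib] → [ahhfb]
D Labial Nasal Assimilation: no change — [ahhfb]
E Final Obstruent Devoicing: [ahhfb] → [ahhfp]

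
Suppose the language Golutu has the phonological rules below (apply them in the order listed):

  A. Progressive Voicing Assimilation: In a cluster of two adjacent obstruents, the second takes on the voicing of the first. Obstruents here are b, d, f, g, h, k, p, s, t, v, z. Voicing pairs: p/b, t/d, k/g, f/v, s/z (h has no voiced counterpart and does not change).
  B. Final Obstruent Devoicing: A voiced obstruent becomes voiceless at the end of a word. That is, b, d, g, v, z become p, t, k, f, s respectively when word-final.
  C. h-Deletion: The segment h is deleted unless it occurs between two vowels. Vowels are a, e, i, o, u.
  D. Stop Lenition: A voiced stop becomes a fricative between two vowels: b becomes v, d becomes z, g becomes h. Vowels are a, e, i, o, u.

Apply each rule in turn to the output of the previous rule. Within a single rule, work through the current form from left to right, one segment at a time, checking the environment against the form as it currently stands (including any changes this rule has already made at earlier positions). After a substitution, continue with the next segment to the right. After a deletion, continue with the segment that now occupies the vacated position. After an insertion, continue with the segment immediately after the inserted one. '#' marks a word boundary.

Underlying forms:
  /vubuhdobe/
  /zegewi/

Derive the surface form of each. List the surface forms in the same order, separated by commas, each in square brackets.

[vuvutove], [zehewi]

/vubuhdobe/:
  A Progressive Voicing Assimilation: [vubuhdobe] → [vubuhtobe]
  B Final Obstruent Devoicing: no change — [vubuhtobe]
  C h-Deletion: [vubuhtobe] → [vubutobe]
  D Stop Lenition: [vubutobe] → [vuvutove]
/zegewi/:
  A Progressive Voicing Assimilation: no change — [zegewi]
  B Final Obstruent Devoicing: no change — [zegewi]
  C h-Deletion: no change — [zegewi]
  D Stop Lenition: [zegewi] → [zehewi]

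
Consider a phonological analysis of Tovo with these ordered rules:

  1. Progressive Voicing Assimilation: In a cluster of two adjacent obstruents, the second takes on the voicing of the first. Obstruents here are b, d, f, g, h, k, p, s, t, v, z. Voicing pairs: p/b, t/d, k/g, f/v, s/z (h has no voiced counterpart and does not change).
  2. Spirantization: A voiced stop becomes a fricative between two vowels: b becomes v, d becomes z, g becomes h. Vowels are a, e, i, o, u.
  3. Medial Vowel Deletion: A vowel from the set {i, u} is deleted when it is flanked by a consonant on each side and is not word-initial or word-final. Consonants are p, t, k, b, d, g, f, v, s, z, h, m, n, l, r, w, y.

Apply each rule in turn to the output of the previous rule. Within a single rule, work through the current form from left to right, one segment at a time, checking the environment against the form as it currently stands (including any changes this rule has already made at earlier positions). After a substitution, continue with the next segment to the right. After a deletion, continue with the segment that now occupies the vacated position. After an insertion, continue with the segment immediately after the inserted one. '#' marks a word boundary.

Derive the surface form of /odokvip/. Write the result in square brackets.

1 Progressive Voicing Assimilation: [odokvip] → [odokfip]
2 Spirantization: [odokfip] → [ozokfip]
3 Medial Vowel Deletion: [ozokfip] → [ozokfp]

[ozokfp]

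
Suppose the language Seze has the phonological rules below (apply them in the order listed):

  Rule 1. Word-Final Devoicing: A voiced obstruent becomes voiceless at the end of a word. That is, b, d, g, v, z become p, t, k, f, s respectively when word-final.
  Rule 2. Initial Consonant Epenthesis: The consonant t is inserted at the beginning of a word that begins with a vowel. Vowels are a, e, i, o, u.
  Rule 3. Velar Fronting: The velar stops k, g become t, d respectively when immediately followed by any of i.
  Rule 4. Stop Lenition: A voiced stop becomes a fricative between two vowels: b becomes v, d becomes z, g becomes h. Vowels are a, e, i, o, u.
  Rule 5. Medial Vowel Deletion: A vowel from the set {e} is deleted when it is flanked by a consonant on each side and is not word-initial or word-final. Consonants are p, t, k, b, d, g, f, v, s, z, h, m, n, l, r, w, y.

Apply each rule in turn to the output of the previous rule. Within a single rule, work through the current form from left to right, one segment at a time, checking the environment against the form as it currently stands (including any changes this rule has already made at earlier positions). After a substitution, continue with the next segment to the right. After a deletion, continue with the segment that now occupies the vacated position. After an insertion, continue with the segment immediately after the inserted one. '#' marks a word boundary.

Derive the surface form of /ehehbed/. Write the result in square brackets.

Rule 1 Word-Final Devoicing: [ehehbed] → [ehehbet]
Rule 2 Initial Consonant Epenthesis: [ehehbet] → [tehehbet]
Rule 3 Velar Fronting: no change — [tehehbet]
Rule 4 Stop Lenition: no change — [tehehbet]
Rule 5 Medial Vowel Deletion: [tehehbet] → [thhbt]

[thhbt]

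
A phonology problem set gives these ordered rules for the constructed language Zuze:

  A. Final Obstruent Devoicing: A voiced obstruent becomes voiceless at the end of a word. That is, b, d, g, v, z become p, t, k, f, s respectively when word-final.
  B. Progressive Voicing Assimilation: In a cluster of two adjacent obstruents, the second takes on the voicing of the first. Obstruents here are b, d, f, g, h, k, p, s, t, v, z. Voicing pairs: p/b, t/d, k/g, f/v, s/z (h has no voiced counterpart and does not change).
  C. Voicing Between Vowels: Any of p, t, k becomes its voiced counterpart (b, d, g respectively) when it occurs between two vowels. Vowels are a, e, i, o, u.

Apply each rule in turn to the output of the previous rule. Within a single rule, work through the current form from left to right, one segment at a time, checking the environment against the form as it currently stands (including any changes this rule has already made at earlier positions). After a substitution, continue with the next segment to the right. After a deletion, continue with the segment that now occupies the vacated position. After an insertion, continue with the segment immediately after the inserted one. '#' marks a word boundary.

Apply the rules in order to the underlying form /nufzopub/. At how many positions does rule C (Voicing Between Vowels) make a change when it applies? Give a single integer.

1

A Final Obstruent Devoicing: [nufzopub] → [nufzopup]
B Progressive Voicing Assimilation: [nufzopup] → [nufsopup]
C Voicing Between Vowels: [nufsopup] → [nufsobup]
Rule C changed 1 position(s).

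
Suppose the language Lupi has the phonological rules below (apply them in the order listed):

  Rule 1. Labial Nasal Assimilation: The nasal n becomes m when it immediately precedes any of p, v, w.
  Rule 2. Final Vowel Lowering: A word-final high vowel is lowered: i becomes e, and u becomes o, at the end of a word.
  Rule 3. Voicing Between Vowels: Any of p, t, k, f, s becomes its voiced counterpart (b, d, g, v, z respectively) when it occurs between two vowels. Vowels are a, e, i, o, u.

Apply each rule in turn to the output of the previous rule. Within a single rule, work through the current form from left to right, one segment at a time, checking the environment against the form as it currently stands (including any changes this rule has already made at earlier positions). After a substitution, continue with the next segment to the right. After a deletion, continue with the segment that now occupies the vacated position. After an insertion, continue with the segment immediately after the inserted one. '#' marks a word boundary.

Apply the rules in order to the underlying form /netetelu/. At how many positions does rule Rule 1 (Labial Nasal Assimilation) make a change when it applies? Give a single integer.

Rule 1 Labial Nasal Assimilation: no change — [netetelu]
Rule 2 Final Vowel Lowering: [netetelu] → [netetelo]
Rule 3 Voicing Between Vowels: [netetelo] → [nededelo]
Rule Rule 1 changed 0 position(s).

0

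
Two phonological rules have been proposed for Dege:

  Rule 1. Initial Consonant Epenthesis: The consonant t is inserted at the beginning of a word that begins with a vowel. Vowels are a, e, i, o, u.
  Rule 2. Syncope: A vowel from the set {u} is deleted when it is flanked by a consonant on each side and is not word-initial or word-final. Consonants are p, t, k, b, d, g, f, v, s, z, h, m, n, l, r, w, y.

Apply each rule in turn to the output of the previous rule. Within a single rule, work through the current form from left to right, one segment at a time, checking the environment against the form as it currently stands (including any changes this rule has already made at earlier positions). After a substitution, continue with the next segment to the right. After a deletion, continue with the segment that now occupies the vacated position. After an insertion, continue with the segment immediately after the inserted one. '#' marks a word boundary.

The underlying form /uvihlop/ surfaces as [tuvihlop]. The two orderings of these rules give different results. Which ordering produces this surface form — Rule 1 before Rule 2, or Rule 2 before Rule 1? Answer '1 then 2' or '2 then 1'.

Order 1 then 2:
  1 Initial Consonant Epenthesis: [uvihlop] → [tuvihlop]
  2 Syncope: [tuvihlop] → [tvihlop]
  result: [tvihlop]
Order 2 then 1:
  2 Syncope: no change — [uvihlop]
  1 Initial Consonant Epenthesis: [uvihlop] → [tuvihlop]
  result: [tuvihlop]

2 then 1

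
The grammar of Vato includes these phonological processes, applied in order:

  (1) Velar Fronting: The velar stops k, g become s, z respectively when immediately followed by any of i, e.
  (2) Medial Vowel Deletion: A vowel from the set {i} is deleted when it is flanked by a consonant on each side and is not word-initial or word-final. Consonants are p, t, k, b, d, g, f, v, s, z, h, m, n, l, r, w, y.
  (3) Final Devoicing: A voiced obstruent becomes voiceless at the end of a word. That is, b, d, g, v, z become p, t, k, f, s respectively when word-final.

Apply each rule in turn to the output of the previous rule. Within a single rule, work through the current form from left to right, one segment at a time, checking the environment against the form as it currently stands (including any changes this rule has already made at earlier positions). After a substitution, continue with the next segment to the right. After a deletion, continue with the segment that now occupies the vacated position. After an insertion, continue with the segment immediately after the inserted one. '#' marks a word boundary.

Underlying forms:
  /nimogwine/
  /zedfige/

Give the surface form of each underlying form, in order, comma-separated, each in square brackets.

/nimogwine/:
  (1) Velar Fronting: no change — [nimogwine]
  (2) Medial Vowel Deletion: [nimogwine] → [nmogwne]
  (3) Final Devoicing: no change — [nmogwne]
/zedfige/:
  (1) Velar Fronting: [zedfige] → [zedfize]
  (2) Medial Vowel Deletion: [zedfize] → [zedfze]
  (3) Final Devoicing: no change — [zedfze]

[nmogwne], [zedfze]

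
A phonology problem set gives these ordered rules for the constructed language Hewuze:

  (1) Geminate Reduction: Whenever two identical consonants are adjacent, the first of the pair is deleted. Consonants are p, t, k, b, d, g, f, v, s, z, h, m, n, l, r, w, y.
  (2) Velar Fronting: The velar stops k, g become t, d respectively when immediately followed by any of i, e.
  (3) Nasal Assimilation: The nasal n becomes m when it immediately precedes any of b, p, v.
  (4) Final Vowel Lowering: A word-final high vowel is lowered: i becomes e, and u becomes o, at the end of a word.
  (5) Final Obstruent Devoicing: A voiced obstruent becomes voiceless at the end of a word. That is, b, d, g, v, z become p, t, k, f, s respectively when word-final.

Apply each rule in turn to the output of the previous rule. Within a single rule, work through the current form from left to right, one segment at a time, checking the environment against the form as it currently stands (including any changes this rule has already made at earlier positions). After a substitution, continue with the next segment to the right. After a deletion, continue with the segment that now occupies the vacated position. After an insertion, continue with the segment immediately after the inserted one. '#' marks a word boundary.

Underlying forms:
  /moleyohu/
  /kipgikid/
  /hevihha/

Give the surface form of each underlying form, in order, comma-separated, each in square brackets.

/moleyohu/:
  (1) Geminate Reduction: no change — [moleyohu]
  (2) Velar Fronting: no change — [moleyohu]
  (3) Nasal Assimilation: no change — [moleyohu]
  (4) Final Vowel Lowering: [moleyohu] → [moleyoho]
  (5) Final Obstruent Devoicing: no change — [moleyoho]
/kipgikid/:
  (1) Geminate Reduction: no change — [kipgikid]
  (2) Velar Fronting: [kipgikid] → [tipditid]
  (3) Nasal Assimilation: no change — [tipditid]
  (4) Final Vowel Lowering: no change — [tipditid]
  (5) Final Obstruent Devoicing: [tipditid] → [tipditit]
/hevihha/:
  (1) Geminate Reduction: [hevihha] → [heviha]
  (2) Velar Fronting: no change — [heviha]
  (3) Nasal Assimilation: no change — [heviha]
  (4) Final Vowel Lowering: no change — [heviha]
  (5) Final Obstruent Devoicing: no change — [heviha]

[moleyoho], [tipditit], [heviha]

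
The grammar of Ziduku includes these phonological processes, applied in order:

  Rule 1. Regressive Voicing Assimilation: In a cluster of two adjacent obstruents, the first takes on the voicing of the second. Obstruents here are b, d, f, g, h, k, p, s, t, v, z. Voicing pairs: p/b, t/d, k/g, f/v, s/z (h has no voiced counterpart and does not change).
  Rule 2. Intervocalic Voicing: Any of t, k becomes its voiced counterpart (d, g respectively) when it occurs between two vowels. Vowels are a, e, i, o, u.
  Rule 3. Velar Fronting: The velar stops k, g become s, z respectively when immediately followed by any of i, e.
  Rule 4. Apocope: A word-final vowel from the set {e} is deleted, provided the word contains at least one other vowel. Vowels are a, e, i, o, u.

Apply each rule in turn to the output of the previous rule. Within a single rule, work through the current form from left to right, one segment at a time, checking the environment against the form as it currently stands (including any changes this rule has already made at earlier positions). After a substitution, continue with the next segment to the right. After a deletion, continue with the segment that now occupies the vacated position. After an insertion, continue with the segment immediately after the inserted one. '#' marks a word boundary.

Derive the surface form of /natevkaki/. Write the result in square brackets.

Rule 1 Regressive Voicing Assimilation: [natevkaki] → [natefkaki]
Rule 2 Intervocalic Voicing: [natefkaki] → [nadefkagi]
Rule 3 Velar Fronting: [nadefkagi] → [nadefkazi]
Rule 4 Apocope: no change — [nadefkazi]

[nadefkazi]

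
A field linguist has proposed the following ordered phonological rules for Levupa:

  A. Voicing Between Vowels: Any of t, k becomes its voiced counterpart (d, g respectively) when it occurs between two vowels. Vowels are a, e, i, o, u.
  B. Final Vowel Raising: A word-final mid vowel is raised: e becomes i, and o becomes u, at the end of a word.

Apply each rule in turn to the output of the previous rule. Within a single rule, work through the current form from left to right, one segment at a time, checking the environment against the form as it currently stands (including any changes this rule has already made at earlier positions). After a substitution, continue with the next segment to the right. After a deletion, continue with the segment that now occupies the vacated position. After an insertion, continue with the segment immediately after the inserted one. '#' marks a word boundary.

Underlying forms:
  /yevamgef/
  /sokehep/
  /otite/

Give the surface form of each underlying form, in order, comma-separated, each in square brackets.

/yevamgef/:
  A Voicing Between Vowels: no change — [yevamgef]
  B Final Vowel Raising: no change — [yevamgef]
/sokehep/:
  A Voicing Between Vowels: [sokehep] → [sogehep]
  B Final Vowel Raising: no change — [sogehep]
/otite/:
  A Voicing Between Vowels: [otite] → [odide]
  B Final Vowel Raising: [odide] → [odidi]

[yevamgef], [sogehep], [odidi]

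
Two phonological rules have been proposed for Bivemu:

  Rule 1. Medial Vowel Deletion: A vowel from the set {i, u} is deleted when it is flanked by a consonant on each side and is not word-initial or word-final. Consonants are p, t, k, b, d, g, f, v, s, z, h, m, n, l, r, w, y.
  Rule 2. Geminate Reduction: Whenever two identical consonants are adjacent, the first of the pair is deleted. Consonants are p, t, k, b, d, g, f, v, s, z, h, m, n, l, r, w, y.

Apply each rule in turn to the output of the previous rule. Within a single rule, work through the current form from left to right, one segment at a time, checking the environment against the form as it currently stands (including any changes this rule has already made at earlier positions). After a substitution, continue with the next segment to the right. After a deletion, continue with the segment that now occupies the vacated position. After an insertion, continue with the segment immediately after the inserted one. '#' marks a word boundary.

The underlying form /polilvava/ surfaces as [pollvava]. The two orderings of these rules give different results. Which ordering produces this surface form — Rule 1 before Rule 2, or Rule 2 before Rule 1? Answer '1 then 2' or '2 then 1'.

Order 1 then 2:
  1 Medial Vowel Deletion: [polilvava] → [pollvava]
  2 Geminate Reduction: [pollvava] → [polvava]
  result: [polvava]
Order 2 then 1:
  2 Geminate Reduction: no change — [polilvava]
  1 Medial Vowel Deletion: [polilvava] → [pollvava]
  result: [pollvava]

2 then 1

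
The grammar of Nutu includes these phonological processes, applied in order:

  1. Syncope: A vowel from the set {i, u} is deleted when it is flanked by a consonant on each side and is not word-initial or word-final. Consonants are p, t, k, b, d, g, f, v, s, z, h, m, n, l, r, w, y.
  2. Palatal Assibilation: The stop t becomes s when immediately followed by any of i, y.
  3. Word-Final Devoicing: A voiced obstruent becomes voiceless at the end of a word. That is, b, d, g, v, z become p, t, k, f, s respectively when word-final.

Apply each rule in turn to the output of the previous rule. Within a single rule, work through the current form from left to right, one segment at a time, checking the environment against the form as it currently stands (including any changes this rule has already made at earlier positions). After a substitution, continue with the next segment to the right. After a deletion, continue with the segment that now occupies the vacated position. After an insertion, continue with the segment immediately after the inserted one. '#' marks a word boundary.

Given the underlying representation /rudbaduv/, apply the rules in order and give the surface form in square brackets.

1 Syncope: [rudbaduv] → [rdbadv]
2 Palatal Assibilation: no change — [rdbadv]
3 Word-Final Devoicing: [rdbadv] → [rdbadf]

[rdbadf]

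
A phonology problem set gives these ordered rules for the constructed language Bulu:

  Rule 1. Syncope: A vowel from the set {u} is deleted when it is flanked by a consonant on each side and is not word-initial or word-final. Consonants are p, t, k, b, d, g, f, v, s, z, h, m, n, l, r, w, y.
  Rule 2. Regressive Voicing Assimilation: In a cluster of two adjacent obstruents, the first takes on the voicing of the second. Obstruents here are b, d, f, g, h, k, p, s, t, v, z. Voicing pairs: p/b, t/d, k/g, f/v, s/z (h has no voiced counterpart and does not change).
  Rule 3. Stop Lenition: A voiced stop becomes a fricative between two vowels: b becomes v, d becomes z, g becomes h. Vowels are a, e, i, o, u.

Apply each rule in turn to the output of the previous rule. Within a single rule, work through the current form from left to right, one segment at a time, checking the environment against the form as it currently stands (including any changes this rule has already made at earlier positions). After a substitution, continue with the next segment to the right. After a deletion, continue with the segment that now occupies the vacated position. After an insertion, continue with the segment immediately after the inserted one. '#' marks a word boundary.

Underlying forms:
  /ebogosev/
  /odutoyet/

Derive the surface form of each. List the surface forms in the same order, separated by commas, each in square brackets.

/ebogosev/:
  Rule 1 Syncope: no change — [ebogosev]
  Rule 2 Regressive Voicing Assimilation: no change — [ebogosev]
  Rule 3 Stop Lenition: [ebogosev] → [evohosev]
/odutoyet/:
  Rule 1 Syncope: [odutoyet] → [odtoyet]
  Rule 2 Regressive Voicing Assimilation: [odtoyet] → [ottoyet]
  Rule 3 Stop Lenition: no change — [ottoyet]

[evohosev], [ottoyet]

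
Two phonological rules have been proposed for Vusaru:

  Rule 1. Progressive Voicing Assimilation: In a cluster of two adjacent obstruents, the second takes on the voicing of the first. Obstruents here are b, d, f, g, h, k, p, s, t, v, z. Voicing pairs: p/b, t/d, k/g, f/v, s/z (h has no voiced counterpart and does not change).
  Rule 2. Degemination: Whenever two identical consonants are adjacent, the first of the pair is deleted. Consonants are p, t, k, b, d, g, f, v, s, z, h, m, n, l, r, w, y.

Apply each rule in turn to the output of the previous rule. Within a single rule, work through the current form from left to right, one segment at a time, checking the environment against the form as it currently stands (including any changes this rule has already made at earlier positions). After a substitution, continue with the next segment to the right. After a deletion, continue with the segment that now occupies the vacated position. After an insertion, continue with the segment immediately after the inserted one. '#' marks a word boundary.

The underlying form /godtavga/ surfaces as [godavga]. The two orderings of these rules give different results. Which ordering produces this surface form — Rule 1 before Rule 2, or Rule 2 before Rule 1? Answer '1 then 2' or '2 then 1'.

Order 1 then 2:
  1 Progressive Voicing Assimilation: [godtavga] → [goddavga]
  2 Degemination: [goddavga] → [godavga]
  result: [godavga]
Order 2 then 1:
  2 Degemination: no change — [godtavga]
  1 Progressive Voicing Assimilation: [godtavga] → [goddavga]
  result: [goddavga]

1 then 2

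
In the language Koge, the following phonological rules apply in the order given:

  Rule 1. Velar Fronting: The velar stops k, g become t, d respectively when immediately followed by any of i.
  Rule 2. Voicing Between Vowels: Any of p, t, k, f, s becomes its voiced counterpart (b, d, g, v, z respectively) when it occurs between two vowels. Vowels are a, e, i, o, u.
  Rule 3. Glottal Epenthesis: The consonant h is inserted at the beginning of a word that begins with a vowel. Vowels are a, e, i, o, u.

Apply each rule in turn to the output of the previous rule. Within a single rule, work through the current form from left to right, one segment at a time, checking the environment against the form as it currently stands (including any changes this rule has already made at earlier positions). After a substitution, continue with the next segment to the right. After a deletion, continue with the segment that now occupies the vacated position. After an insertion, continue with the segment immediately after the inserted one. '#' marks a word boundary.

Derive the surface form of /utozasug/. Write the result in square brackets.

Rule 1 Velar Fronting: no change — [utozasug]
Rule 2 Voicing Between Vowels: [utozasug] → [udozazug]
Rule 3 Glottal Epenthesis: [udozazug] → [hudozazug]

[hudozazug]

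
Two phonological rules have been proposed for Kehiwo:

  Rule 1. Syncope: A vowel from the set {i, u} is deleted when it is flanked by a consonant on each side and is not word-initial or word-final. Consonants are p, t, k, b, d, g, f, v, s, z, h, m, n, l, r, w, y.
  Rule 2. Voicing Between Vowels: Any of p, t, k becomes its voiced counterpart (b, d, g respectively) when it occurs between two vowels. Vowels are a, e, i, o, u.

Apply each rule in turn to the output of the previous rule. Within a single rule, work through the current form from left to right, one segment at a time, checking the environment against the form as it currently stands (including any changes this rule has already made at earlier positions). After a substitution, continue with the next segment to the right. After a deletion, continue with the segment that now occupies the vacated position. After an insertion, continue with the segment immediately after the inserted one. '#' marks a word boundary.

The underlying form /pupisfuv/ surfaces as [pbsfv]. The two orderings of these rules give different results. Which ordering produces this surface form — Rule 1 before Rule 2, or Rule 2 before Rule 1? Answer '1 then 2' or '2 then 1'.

Order 1 then 2:
  1 Syncope: [pupisfuv] → [ppsfv]
  2 Voicing Between Vowels: no change — [ppsfv]
  result: [ppsfv]
Order 2 then 1:
  2 Voicing Between Vowels: [pupisfuv] → [pubisfuv]
  1 Syncope: [pubisfuv] → [pbsfv]
  result: [pbsfv]

2 then 1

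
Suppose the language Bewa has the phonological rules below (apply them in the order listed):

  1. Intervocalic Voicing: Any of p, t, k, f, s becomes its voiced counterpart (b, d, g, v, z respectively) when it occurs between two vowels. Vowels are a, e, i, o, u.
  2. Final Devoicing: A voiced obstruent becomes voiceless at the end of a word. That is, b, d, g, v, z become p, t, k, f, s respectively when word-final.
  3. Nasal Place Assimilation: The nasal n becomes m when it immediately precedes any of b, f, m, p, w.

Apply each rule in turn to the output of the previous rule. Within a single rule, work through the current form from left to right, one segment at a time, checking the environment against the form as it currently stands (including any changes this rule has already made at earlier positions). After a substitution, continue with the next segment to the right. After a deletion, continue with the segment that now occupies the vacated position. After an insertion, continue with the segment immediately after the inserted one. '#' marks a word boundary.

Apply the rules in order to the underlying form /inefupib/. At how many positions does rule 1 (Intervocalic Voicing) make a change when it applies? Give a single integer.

2

1 Intervocalic Voicing: [inefupib] → [inevubib]
2 Final Devoicing: [inevubib] → [inevubip]
3 Nasal Place Assimilation: no change — [inevubip]
Rule 1 changed 2 position(s).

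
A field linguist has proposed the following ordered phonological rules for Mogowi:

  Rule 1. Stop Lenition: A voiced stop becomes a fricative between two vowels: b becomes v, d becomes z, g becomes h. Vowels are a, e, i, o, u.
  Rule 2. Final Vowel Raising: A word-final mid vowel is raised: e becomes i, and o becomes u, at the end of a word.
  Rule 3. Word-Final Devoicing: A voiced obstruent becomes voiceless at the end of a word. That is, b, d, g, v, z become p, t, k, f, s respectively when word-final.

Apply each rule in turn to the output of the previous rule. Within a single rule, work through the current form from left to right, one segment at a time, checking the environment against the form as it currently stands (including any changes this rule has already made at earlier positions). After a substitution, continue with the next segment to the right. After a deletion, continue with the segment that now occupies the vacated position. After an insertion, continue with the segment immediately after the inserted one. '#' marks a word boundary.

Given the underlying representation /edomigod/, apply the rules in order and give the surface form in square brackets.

[ezomihot]

Rule 1 Stop Lenition: [edomigod] → [ezomihod]
Rule 2 Final Vowel Raising: no change — [ezomihod]
Rule 3 Word-Final Devoicing: [ezomihod] → [ezomihot]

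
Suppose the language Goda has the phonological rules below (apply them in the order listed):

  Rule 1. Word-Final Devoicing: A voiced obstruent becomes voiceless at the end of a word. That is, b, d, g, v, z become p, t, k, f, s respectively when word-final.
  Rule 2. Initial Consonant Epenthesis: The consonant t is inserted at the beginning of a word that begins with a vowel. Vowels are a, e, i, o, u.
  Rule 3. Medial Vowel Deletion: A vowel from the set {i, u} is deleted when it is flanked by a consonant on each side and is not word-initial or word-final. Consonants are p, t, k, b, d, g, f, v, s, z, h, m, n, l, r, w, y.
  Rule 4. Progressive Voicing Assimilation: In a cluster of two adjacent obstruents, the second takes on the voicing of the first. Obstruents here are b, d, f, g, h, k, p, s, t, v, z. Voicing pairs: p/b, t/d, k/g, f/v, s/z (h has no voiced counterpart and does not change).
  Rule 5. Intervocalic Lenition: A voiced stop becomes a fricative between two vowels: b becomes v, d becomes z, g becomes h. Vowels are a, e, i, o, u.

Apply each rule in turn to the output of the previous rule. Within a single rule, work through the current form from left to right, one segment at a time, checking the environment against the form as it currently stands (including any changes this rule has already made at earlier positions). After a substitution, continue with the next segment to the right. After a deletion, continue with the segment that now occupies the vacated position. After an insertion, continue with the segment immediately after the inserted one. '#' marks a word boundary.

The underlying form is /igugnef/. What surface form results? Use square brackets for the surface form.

[tkknef]

Rule 1 Word-Final Devoicing: no change — [igugnef]
Rule 2 Initial Consonant Epenthesis: [igugnef] → [tigugnef]
Rule 3 Medial Vowel Deletion: [tigugnef] → [tggnef]
Rule 4 Progressive Voicing Assimilation: [tggnef] → [tkknef]
Rule 5 Intervocalic Lenition: no change — [tkknef]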